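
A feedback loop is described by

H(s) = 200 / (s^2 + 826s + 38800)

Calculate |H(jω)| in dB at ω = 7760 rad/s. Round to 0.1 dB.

-109.6 dB

Substitute s = j7760:
Numerator: 200 = 200 + j0
Denominator: (j7760)^2 + 826(j7760) + 38800 = -60178800 + j6409760
|N| = √(200² + 0²) ≈ 200, ∠N ≈ 0.00°
|D| = √(60178800² + 6409760²) ≈ 6.0519e+07, ∠D ≈ 173.92°
|H| = 200 / 6.0519e+07 ≈ 3.3047e-06
Gain = 20 log₁₀(3.3047e-06) ≈ -109.62 dB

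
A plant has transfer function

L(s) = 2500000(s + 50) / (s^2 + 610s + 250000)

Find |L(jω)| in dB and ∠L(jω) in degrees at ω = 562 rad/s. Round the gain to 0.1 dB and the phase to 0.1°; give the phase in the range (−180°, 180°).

72.1 dB, -16.0°

At s = jω = j562:
zero (s+50): 50 + j562 → |·| = √(50²+562²) = √318344 ≈ 564.22, ∠ = arctan(562/50) ≈ 84.92°
quadratic: (j562)² + 610·j562 + 250000 = -65844 + j342820 → |·| ≈ 3.4909e+05, ∠ ≈ 100.87°
|L| = 2500000 · 564.22 / 3.4909e+05 ≈ 4040.6
Gain = 20 log₁₀(4040.6) ≈ 72.13 dB
∠L = 84.92° − 100.87° = -15.95°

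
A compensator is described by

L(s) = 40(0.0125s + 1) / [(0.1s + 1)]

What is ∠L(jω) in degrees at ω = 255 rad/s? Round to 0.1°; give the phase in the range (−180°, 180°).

-15.2°

At ω = 255 rad/s:
zero (1 + j255·0.0125) = 1 + j3.1875 → |·| ≈ 3.3407, ∠ ≈ 72.58°
pole (1 + j255·0.1) = 1 + j25.5 → |·| ≈ 25.52, ∠ ≈ 87.75°
∠L = (72.58°) − (87.75°) = -15.17°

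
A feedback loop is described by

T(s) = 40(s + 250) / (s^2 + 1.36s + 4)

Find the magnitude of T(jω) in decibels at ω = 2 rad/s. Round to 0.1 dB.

At s = jω = j2:
zero (s+250): 250 + j2 → |·| = √(250²+2²) = √62504 ≈ 250.01, ∠ = arctan(2/250) ≈ 0.46°
quadratic: (j2)² + 1.36·j2 + 4 = 0 + j2.72 → |·| ≈ 2.72, ∠ ≈ 90.00°
|T| = 40 · 250.01 / 2.72 ≈ 3676.6
Gain = 20 log₁₀(3676.6) ≈ 71.31 dB

71.3 dB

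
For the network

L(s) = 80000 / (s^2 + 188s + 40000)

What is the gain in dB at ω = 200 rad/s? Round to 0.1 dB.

6.6 dB

At s = jω = j200:
quadratic: (j200)² + 188·j200 + 40000 = 0 + j37600 → |·| ≈ 37600, ∠ ≈ 90.00°
|L| = 80000 / 37600 ≈ 2.1277
Gain = 20 log₁₀(2.1277) ≈ 6.56 dB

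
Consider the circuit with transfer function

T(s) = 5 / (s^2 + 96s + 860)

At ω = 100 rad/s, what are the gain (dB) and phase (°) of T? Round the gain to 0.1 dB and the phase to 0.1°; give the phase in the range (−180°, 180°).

-68.5 dB, -133.6°

Substitute s = j100:
Numerator: 5 = 5 + j0
Denominator: (j100)^2 + 96(j100) + 860 = -9140 + j9600
|N| = √(5² + 0²) ≈ 5, ∠N ≈ 0.00°
|D| = √(9140² + 9600²) ≈ 13255, ∠D ≈ 133.59°
|T| = 5 / 13255 ≈ 0.00037722
Gain = 20 log₁₀(0.00037722) ≈ -68.47 dB
∠T = 0.00° − 133.59° = -133.59°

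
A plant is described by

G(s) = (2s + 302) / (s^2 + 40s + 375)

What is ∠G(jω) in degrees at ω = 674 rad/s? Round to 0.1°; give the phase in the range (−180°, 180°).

-99.2°

Substitute s = j674:
Numerator: 2(j674) + 302 = 302 + j1348
Denominator: (j674)^2 + 40(j674) + 375 = -453901 + j26960
|N| = √(302² + 1348²) ≈ 1381.4, ∠N ≈ 77.37°
|D| = √(453901² + 26960²) ≈ 4.547e+05, ∠D ≈ 176.60°
∠G = 77.37° − 176.60° = -99.23°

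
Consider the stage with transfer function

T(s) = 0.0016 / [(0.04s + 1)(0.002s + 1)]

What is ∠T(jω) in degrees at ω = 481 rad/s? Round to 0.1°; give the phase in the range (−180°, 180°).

-130.9°

At ω = 481 rad/s:
pole (1 + j481·0.04) = 1 + j19.24 → |·| ≈ 19.266, ∠ ≈ 87.02°
pole (1 + j481·0.002) = 1 + j0.962 → |·| ≈ 1.3876, ∠ ≈ 43.89°
∠T = (0°) − (87.02° + 43.89°) = -130.91°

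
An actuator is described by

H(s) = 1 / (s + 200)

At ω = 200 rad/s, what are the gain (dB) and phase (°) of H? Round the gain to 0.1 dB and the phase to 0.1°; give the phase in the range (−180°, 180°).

Substitute s = j200:
Numerator: 1 = 1 + j0
Denominator: (j200) + 200 = 200 + j200
|N| = √(1² + 0²) ≈ 1, ∠N ≈ 0.00°
|D| = √(200² + 200²) ≈ 282.84, ∠D ≈ 45.00°
|H| = 1 / 282.84 ≈ 0.0035356
Gain = 20 log₁₀(0.0035356) ≈ -49.03 dB
∠H = 0.00° − 45.00° = -45.00°

-49.0 dB, -45.0°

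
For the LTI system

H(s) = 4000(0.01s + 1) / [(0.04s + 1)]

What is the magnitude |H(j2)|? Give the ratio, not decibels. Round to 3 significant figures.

At ω = 2 rad/s:
zero (1 + j2·0.01) = 1 + j0.02 → |·| ≈ 1.0002, ∠ ≈ 1.15°
pole (1 + j2·0.04) = 1 + j0.08 → |·| ≈ 1.0032, ∠ ≈ 4.57°
|H| = 4000 · 1.0002 / (1.0032) ≈ 3988

3.99e+03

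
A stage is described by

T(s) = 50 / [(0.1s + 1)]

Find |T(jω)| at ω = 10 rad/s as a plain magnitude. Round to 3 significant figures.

At ω = 10 rad/s:
pole (1 + j10·0.1) = 1 + j1 → |·| ≈ 1.4142, ∠ ≈ 45.00°
|T| = 50 · 1 / (1.4142) ≈ 35.356

35.4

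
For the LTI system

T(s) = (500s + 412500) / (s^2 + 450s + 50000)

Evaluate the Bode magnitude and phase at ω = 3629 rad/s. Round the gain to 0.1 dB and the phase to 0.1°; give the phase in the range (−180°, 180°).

Substitute s = j3629:
Numerator: 500(j3629) + 412500 = 412500 + j1814500
Denominator: (j3629)^2 + 450(j3629) + 50000 = -13119641 + j1633050
|N| = √(412500² + 1814500²) ≈ 1.8608e+06, ∠N ≈ 77.19°
|D| = √(13119641² + 1633050²) ≈ 1.3221e+07, ∠D ≈ 172.90°
|T| = 1.8608e+06 / 1.3221e+07 ≈ 0.14075
Gain = 20 log₁₀(0.14075) ≈ -17.03 dB
∠T = 77.19° − 172.90° = -95.71°

-17.0 dB, -95.7°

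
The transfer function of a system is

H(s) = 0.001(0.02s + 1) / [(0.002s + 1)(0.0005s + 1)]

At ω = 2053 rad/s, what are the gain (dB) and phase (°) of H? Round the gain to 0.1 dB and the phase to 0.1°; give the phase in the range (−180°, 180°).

At ω = 2053 rad/s:
zero (1 + j2053·0.02) = 1 + j41.06 → |·| ≈ 41.072, ∠ ≈ 88.60°
pole (1 + j2053·0.002) = 1 + j4.106 → |·| ≈ 4.226, ∠ ≈ 76.31°
pole (1 + j2053·0.0005) = 1 + j1.0265 → |·| ≈ 1.4331, ∠ ≈ 45.75°
|H| = 0.001 · 41.072 / (4.226 · 1.4331) ≈ 0.0067817
Gain = 20 log₁₀(0.0067817) ≈ -43.37 dB
∠H = (88.60°) − (76.31° + 45.75°) = -33.46°

-43.4 dB, -33.5°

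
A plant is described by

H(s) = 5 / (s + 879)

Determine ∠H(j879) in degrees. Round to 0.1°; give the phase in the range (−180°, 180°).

-45.0°

At s = jω = j879:
pole (s+879): 879 + j879 → |·| = √(879²+879²) = √1545282 ≈ 1243.1, ∠ = arctan(879/879) ≈ 45.00°
∠H = 0.00° − 45.00° = -45.00°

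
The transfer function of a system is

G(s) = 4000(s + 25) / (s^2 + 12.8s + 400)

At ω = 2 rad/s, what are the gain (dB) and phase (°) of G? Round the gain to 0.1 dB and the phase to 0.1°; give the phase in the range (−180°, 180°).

At s = jω = j2:
zero (s+25): 25 + j2 → |·| = √(25²+2²) = √629 ≈ 25.08, ∠ = arctan(2/25) ≈ 4.57°
quadratic: (j2)² + 12.8·j2 + 400 = 396 + j25.6 → |·| ≈ 396.83, ∠ ≈ 3.70°
|G| = 4000 · 25.08 / 396.83 ≈ 252.8
Gain = 20 log₁₀(252.8) ≈ 48.06 dB
∠G = 4.57° − 3.70° = 0.87°

48.1 dB, 0.9°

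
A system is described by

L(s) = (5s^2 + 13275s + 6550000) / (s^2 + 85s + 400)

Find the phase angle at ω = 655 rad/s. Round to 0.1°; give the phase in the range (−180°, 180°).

Substitute s = j655:
Numerator: 5(j655)^2 + 13275(j655) + 6550000 = 4404875 + j8695125
Denominator: (j655)^2 + 85(j655) + 400 = -428625 + j55675
|N| = √(4404875² + 8695125²) ≈ 9.7472e+06, ∠N ≈ 63.13°
|D| = √(428625² + 55675²) ≈ 4.3223e+05, ∠D ≈ 172.60°
∠L = 63.13° − 172.60° = -109.47°

-109.5°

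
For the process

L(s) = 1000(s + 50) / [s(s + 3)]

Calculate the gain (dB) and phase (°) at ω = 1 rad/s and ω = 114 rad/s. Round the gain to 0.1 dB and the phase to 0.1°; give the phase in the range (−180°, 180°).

ω = 1: 84.0 dB, -107.3°; ω = 114: 19.6 dB, -112.2°

At s = jω = j1:
zero (s+50): 50 + j1 → |·| = √(50²+1²) = √2501 ≈ 50.01, ∠ = arctan(1/50) ≈ 1.15°
pole (s+3): 3 + j1 → |·| = √(3²+1²) = √10 ≈ 3.1623, ∠ = arctan(1/3) ≈ 18.43°
pole at origin: |s| = 1, ∠ = 90.00° (in denominator)
|L| = 1000 · 50.01 / 3.1623 ≈ 15814
Gain = 20 log₁₀(15814) ≈ 83.98 dB
∠L = 1.15° − 108.43° = -107.28°

At s = jω = j114:
zero (s+50): 50 + j114 → |·| = √(50²+114²) = √15496 ≈ 124.48, ∠ = arctan(114/50) ≈ 66.32°
pole (s+3): 3 + j114 → |·| = √(3²+114²) = √13005 ≈ 114.04, ∠ = arctan(114/3) ≈ 88.49°
pole at origin: |s| = 114, ∠ = 90.00° (in denominator)
|L| = 1000 · 124.48 / 13001 ≈ 9.5746
Gain = 20 log₁₀(9.5746) ≈ 19.62 dB
∠L = 66.32° − 178.49° = -112.17°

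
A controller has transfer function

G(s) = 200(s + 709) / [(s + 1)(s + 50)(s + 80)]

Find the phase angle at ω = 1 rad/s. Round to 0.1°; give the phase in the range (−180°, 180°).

-46.8°

At s = jω = j1:
zero (s+709): 709 + j1 → |·| = √(709²+1²) = √502682 ≈ 709, ∠ = arctan(1/709) ≈ 0.08°
pole (s+1): 1 + j1 → |·| = √(1²+1²) = √2 ≈ 1.4142, ∠ = arctan(1/1) ≈ 45.00°
pole (s+50): 50 + j1 → |·| = √(50²+1²) = √2501 ≈ 50.01, ∠ = arctan(1/50) ≈ 1.15°
pole (s+80): 80 + j1 → |·| = √(80²+1²) = √6401 ≈ 80.006, ∠ = arctan(1/80) ≈ 0.72°
∠G = 0.08° − 46.87° = -46.79°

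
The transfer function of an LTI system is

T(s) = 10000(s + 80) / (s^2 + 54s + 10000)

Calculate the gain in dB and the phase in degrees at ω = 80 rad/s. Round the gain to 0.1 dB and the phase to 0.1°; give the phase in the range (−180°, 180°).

46.1 dB, -5.2°

At s = jω = j80:
zero (s+80): 80 + j80 → |·| = √(80²+80²) = √12800 ≈ 113.14, ∠ = arctan(80/80) ≈ 45.00°
quadratic: (j80)² + 54·j80 + 10000 = 3600 + j4320 → |·| ≈ 5623.4, ∠ ≈ 50.19°
|T| = 10000 · 113.14 / 5623.4 ≈ 201.2
Gain = 20 log₁₀(201.2) ≈ 46.07 dB
∠T = 45.00° − 50.19° = -5.19°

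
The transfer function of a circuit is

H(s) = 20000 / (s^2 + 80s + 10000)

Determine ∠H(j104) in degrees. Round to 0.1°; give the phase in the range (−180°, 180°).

-95.6°

At s = jω = j104:
quadratic: (j104)² + 80·j104 + 10000 = -816 + j8320 → |·| ≈ 8359.9, ∠ ≈ 95.60°
∠H = 0.00° − 95.60° = -95.60°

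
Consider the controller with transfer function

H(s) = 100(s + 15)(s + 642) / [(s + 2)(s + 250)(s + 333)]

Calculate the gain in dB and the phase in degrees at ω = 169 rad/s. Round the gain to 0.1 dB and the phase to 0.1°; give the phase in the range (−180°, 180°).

At s = jω = j169:
zero (s+15): 15 + j169 → |·| = √(15²+169²) = √28786 ≈ 169.66, ∠ = arctan(169/15) ≈ 84.93°
zero (s+642): 642 + j169 → |·| = √(642²+169²) = √440725 ≈ 663.87, ∠ = arctan(169/642) ≈ 14.75°
pole (s+2): 2 + j169 → |·| = √(2²+169²) = √28565 ≈ 169.01, ∠ = arctan(169/2) ≈ 89.32°
pole (s+250): 250 + j169 → |·| = √(250²+169²) = √91061 ≈ 301.76, ∠ = arctan(169/250) ≈ 34.06°
pole (s+333): 333 + j169 → |·| = √(333²+169²) = √139450 ≈ 373.43, ∠ = arctan(169/333) ≈ 26.91°
|H| = 100 · 1.1263e+05 / 1.9045e+07 ≈ 0.59139
Gain = 20 log₁₀(0.59139) ≈ -4.56 dB
∠H = 99.68° − 150.29° = -50.61°

-4.6 dB, -50.6°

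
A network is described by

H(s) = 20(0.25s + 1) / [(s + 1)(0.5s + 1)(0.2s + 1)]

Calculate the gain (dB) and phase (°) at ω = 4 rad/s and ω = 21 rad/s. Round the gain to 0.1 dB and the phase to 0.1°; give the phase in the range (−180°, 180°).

At ω = 4 rad/s:
zero (1 + j4·0.25) = 1 + j1 → |·| ≈ 1.4142, ∠ ≈ 45.00°
pole (1 + j4·1) = 1 + j4 → |·| ≈ 4.1231, ∠ ≈ 75.96°
pole (1 + j4·0.5) = 1 + j2 → |·| ≈ 2.2361, ∠ ≈ 63.43°
pole (1 + j4·0.2) = 1 + j0.8 → |·| ≈ 1.2806, ∠ ≈ 38.66°
|H| = 20 · 1.4142 / (4.1231 · 2.2361 · 1.2806) ≈ 2.3956
Gain = 20 log₁₀(2.3956) ≈ 7.59 dB
∠H = (45.00°) − (75.96° + 63.43° + 38.66°) = -133.05°

At ω = 21 rad/s:
zero (1 + j21·0.25) = 1 + j5.25 → |·| ≈ 5.3444, ∠ ≈ 79.22°
pole (1 + j21·1) = 1 + j21 → |·| ≈ 21.024, ∠ ≈ 87.27°
pole (1 + j21·0.5) = 1 + j10.5 → |·| ≈ 10.548, ∠ ≈ 84.56°
pole (1 + j21·0.2) = 1 + j4.2 → |·| ≈ 4.3174, ∠ ≈ 76.61°
|H| = 20 · 5.3444 / (21.024 · 10.548 · 4.3174) ≈ 0.11164
Gain = 20 log₁₀(0.11164) ≈ -19.04 dB
∠H = (79.22°) − (87.27° + 84.56° + 76.61°) = -169.22°

ω = 4: 7.6 dB, -133.1°; ω = 21: -19.0 dB, -169.2°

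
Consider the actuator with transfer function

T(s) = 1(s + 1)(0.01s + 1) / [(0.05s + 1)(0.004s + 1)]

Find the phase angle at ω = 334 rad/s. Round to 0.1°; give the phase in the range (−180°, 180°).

At ω = 334 rad/s:
zero (1 + j334·1) = 1 + j334 → |·| ≈ 334, ∠ ≈ 89.83°
zero (1 + j334·0.01) = 1 + j3.34 → |·| ≈ 3.4865, ∠ ≈ 73.33°
pole (1 + j334·0.05) = 1 + j16.7 → |·| ≈ 16.73, ∠ ≈ 86.57°
pole (1 + j334·0.004) = 1 + j1.336 → |·| ≈ 1.6688, ∠ ≈ 53.19°
∠T = (89.83° + 73.33°) − (86.57° + 53.19°) = 23.40°

23.4°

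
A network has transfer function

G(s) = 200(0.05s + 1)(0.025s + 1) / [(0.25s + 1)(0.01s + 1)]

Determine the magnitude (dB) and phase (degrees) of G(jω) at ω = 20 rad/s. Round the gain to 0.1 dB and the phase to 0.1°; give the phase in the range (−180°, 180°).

At ω = 20 rad/s:
zero (1 + j20·0.05) = 1 + j1 → |·| ≈ 1.4142, ∠ ≈ 45.00°
zero (1 + j20·0.025) = 1 + j0.5 → |·| ≈ 1.118, ∠ ≈ 26.57°
pole (1 + j20·0.25) = 1 + j5 → |·| ≈ 5.099, ∠ ≈ 78.69°
pole (1 + j20·0.01) = 1 + j0.2 → |·| ≈ 1.0198, ∠ ≈ 11.31°
|G| = 200 · 1.4142 · 1.118 / (5.099 · 1.0198) ≈ 60.811
Gain = 20 log₁₀(60.811) ≈ 35.68 dB
∠G = (45.00° + 26.57°) − (78.69° + 11.31°) = -18.43°

35.7 dB, -18.4°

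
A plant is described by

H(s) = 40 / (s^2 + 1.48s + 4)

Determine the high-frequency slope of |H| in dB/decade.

-40 dB/decade

Each pole contributes −20 dB/decade at high frequency; each zero contributes +20 dB/decade.
Net: 0 zero(s) − 2 pole(s) → -40 dB/decade.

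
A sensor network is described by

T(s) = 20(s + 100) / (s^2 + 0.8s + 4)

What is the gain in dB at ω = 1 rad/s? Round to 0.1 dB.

At s = jω = j1:
zero (s+100): 100 + j1 → |·| = √(100²+1²) = √10001 ≈ 100, ∠ = arctan(1/100) ≈ 0.57°
quadratic: (j1)² + 0.8·j1 + 4 = 3 + j0.8 → |·| ≈ 3.1048, ∠ ≈ 14.93°
|T| = 20 · 100 / 3.1048 ≈ 644.16
Gain = 20 log₁₀(644.16) ≈ 56.18 dB

56.2 dB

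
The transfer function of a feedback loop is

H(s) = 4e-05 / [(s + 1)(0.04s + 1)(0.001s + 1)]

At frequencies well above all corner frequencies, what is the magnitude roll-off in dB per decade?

Each pole contributes −20 dB/decade at high frequency; each zero contributes +20 dB/decade.
Net: 0 zero(s) − 3 pole(s) → -60 dB/decade.

-60 dB/decade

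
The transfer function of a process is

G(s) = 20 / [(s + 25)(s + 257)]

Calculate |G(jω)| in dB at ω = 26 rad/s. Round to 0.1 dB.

At s = jω = j26:
pole (s+25): 25 + j26 → |·| = √(25²+26²) = √1301 ≈ 36.069, ∠ = arctan(26/25) ≈ 46.12°
pole (s+257): 257 + j26 → |·| = √(257²+26²) = √66725 ≈ 258.31, ∠ = arctan(26/257) ≈ 5.78°
|G| = 20 / 9317 ≈ 0.0021466
Gain = 20 log₁₀(0.0021466) ≈ -53.36 dB

-53.4 dB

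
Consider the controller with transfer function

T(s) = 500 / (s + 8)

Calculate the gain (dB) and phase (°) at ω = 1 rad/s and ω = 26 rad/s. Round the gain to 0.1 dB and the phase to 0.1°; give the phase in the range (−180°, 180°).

At s = jω = j1:
pole (s+8): 8 + j1 → |·| = √(8²+1²) = √65 ≈ 8.0623, ∠ = arctan(1/8) ≈ 7.13°
|T| = 500 / 8.0623 ≈ 62.017
Gain = 20 log₁₀(62.017) ≈ 35.85 dB
∠T = 0.00° − 7.13° = -7.13°

At s = jω = j26:
pole (s+8): 8 + j26 → |·| = √(8²+26²) = √740 ≈ 27.203, ∠ = arctan(26/8) ≈ 72.90°
|T| = 500 / 27.203 ≈ 18.38
Gain = 20 log₁₀(18.38) ≈ 25.29 dB
∠T = 0.00° − 72.90° = -72.90°

ω = 1: 35.9 dB, -7.1°; ω = 26: 25.3 dB, -72.9°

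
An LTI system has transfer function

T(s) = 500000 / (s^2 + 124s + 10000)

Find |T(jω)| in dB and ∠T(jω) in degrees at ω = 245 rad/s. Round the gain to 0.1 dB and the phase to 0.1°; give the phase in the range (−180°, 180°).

At s = jω = j245:
quadratic: (j245)² + 124·j245 + 10000 = -50025 + j30380 → |·| ≈ 58527, ∠ ≈ 148.73°
|T| = 500000 / 58527 ≈ 8.5431
Gain = 20 log₁₀(8.5431) ≈ 18.63 dB
∠T = 0.00° − 148.73° = -148.73°

18.6 dB, -148.7°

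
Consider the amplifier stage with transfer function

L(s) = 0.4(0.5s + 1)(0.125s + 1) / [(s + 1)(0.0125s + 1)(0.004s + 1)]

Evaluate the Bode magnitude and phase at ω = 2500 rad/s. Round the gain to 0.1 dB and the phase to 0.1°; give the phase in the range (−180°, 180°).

-14.0 dB, -82.7°

At ω = 2500 rad/s:
zero (1 + j2500·0.5) = 1 + j1250 → |·| ≈ 1250, ∠ ≈ 89.95°
zero (1 + j2500·0.125) = 1 + j312.5 → |·| ≈ 312.5, ∠ ≈ 89.82°
pole (1 + j2500·1) = 1 + j2500 → |·| ≈ 2500, ∠ ≈ 89.98°
pole (1 + j2500·0.0125) = 1 + j31.25 → |·| ≈ 31.266, ∠ ≈ 88.17°
pole (1 + j2500·0.004) = 1 + j10 → |·| ≈ 10.05, ∠ ≈ 84.29°
|L| = 0.4 · 1250 · 312.5 / (2500 · 31.266 · 10.05) ≈ 0.1989
Gain = 20 log₁₀(0.1989) ≈ -14.03 dB
∠L = (89.95° + 89.82°) − (89.98° + 88.17° + 84.29°) = -82.67°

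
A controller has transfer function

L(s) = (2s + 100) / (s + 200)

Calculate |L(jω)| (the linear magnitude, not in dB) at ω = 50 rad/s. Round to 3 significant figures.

0.686

Substitute s = j50:
Numerator: 2(j50) + 100 = 100 + j100
Denominator: (j50) + 200 = 200 + j50
|N| = √(100² + 100²) ≈ 141.42, ∠N ≈ 45.00°
|D| = √(200² + 50²) ≈ 206.16, ∠D ≈ 14.04°
|L| = 141.42 / 206.16 ≈ 0.68597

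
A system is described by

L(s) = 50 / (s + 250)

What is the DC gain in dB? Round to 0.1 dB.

L(0) = 50 / 250 = 0.2
20 log₁₀(0.2) ≈ -13.98 dB

-14.0 dB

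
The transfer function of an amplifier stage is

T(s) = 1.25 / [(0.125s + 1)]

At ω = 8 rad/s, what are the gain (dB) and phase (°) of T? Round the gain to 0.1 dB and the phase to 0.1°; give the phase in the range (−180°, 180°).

-1.1 dB, -45.0°

At ω = 8 rad/s:
pole (1 + j8·0.125) = 1 + j1 → |·| ≈ 1.4142, ∠ ≈ 45.00°
|T| = 1.25 · 1 / (1.4142) ≈ 0.88389
Gain = 20 log₁₀(0.88389) ≈ -1.07 dB
∠T = (0°) − (45.00°) = -45.00°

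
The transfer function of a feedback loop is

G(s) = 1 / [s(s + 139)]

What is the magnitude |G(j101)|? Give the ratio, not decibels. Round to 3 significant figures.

5.76e-05

At s = jω = j101:
pole (s+139): 139 + j101 → |·| = √(139²+101²) = √29522 ≈ 171.82, ∠ = arctan(101/139) ≈ 36.00°
pole at origin: |s| = 101, ∠ = 90.00° (in denominator)
|G| = 1 / 17354 ≈ 5.7624e-05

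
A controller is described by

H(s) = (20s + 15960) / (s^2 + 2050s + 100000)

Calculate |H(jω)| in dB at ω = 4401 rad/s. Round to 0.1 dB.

-47.5 dB

Substitute s = j4401:
Numerator: 20(j4401) + 15960 = 15960 + j88020
Denominator: (j4401)^2 + 2050(j4401) + 100000 = -19268801 + j9022050
|N| = √(15960² + 88020²) ≈ 89455, ∠N ≈ 79.72°
|D| = √(19268801² + 9022050²) ≈ 2.1276e+07, ∠D ≈ 154.91°
|H| = 89455 / 2.1276e+07 ≈ 0.0042045
Gain = 20 log₁₀(0.0042045) ≈ -47.53 dB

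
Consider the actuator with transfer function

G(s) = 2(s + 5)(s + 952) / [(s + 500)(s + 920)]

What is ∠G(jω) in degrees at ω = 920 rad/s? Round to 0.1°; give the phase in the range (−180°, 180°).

At s = jω = j920:
zero (s+5): 5 + j920 → |·| = √(5²+920²) = √846425 ≈ 920.01, ∠ = arctan(920/5) ≈ 89.69°
zero (s+952): 952 + j920 → |·| = √(952²+920²) = √1752704 ≈ 1323.9, ∠ = arctan(920/952) ≈ 44.02°
pole (s+500): 500 + j920 → |·| = √(500²+920²) = √1096400 ≈ 1047.1, ∠ = arctan(920/500) ≈ 61.48°
pole (s+920): 920 + j920 → |·| = √(920²+920²) = √1692800 ≈ 1301.1, ∠ = arctan(920/920) ≈ 45.00°
∠G = 133.71° − 106.48° = 27.23°

27.2°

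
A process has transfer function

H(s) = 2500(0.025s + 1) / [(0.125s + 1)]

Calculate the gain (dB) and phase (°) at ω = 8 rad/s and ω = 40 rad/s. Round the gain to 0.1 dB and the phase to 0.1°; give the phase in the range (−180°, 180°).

At ω = 8 rad/s:
zero (1 + j8·0.025) = 1 + j0.2 → |·| ≈ 1.0198, ∠ ≈ 11.31°
pole (1 + j8·0.125) = 1 + j1 → |·| ≈ 1.4142, ∠ ≈ 45.00°
|H| = 2500 · 1.0198 / (1.4142) ≈ 1802.8
Gain = 20 log₁₀(1802.8) ≈ 65.12 dB
∠H = (11.31°) − (45.00°) = -33.69°

At ω = 40 rad/s:
zero (1 + j40·0.025) = 1 + j1 → |·| ≈ 1.4142, ∠ ≈ 45.00°
pole (1 + j40·0.125) = 1 + j5 → |·| ≈ 5.099, ∠ ≈ 78.69°
|H| = 2500 · 1.4142 / (5.099) ≈ 693.37
Gain = 20 log₁₀(693.37) ≈ 56.82 dB
∠H = (45.00°) − (78.69°) = -33.69°

ω = 8: 65.1 dB, -33.7°; ω = 40: 56.8 dB, -33.7°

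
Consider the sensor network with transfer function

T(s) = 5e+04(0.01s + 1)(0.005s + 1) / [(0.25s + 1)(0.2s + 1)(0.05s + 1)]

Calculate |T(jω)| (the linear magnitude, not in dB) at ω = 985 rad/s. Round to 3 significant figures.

At ω = 985 rad/s:
zero (1 + j985·0.01) = 1 + j9.85 → |·| ≈ 9.9006, ∠ ≈ 84.20°
zero (1 + j985·0.005) = 1 + j4.925 → |·| ≈ 5.0255, ∠ ≈ 78.52°
pole (1 + j985·0.25) = 1 + j246.25 → |·| ≈ 246.25, ∠ ≈ 89.77°
pole (1 + j985·0.2) = 1 + j197 → |·| ≈ 197, ∠ ≈ 89.71°
pole (1 + j985·0.05) = 1 + j49.25 → |·| ≈ 49.26, ∠ ≈ 88.84°
|T| = 5e+04 · 9.9006 · 5.0255 / (246.25 · 197 · 49.26) ≈ 1.0411

1.04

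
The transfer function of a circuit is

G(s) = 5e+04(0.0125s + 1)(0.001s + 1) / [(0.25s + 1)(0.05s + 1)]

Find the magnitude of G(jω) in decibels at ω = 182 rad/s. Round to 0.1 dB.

49.6 dB

At ω = 182 rad/s:
zero (1 + j182·0.0125) = 1 + j2.275 → |·| ≈ 2.4851, ∠ ≈ 66.27°
zero (1 + j182·0.001) = 1 + j0.182 → |·| ≈ 1.0164, ∠ ≈ 10.31°
pole (1 + j182·0.25) = 1 + j45.5 → |·| ≈ 45.511, ∠ ≈ 88.74°
pole (1 + j182·0.05) = 1 + j9.1 → |·| ≈ 9.1548, ∠ ≈ 83.73°
|G| = 5e+04 · 2.4851 · 1.0164 / (45.511 · 9.1548) ≈ 303.12
Gain = 20 log₁₀(303.12) ≈ 49.63 dB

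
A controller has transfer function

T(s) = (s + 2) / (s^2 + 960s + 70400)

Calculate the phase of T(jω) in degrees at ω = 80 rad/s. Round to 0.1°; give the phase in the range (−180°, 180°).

Substitute s = j80:
Numerator: (j80) + 2 = 2 + j80
Denominator: (j80)^2 + 960(j80) + 70400 = 64000 + j76800
|N| = √(2² + 80²) ≈ 80.025, ∠N ≈ 88.57°
|D| = √(64000² + 76800²) ≈ 99971, ∠D ≈ 50.19°
∠T = 88.57° − 50.19° = 38.38°

38.4°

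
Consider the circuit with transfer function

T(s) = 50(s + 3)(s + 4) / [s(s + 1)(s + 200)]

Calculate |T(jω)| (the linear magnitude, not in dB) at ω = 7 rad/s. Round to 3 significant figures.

0.310

At s = jω = j7:
zero (s+3): 3 + j7 → |·| = √(3²+7²) = √58 ≈ 7.6158, ∠ = arctan(7/3) ≈ 66.80°
zero (s+4): 4 + j7 → |·| = √(4²+7²) = √65 ≈ 8.0623, ∠ = arctan(7/4) ≈ 60.26°
pole (s+1): 1 + j7 → |·| = √(1²+7²) = √50 ≈ 7.0711, ∠ = arctan(7/1) ≈ 81.87°
pole (s+200): 200 + j7 → |·| = √(200²+7²) = √40049 ≈ 200.12, ∠ = arctan(7/200) ≈ 2.00°
pole at origin: |s| = 7, ∠ = 90.00° (in denominator)
|T| = 50 · 61.401 / 9905.5 ≈ 0.30993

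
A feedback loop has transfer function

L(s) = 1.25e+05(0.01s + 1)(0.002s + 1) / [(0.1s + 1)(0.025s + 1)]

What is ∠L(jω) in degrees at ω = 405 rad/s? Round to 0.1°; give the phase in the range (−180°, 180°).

-57.8°

At ω = 405 rad/s:
zero (1 + j405·0.01) = 1 + j4.05 → |·| ≈ 4.1716, ∠ ≈ 76.13°
zero (1 + j405·0.002) = 1 + j0.81 → |·| ≈ 1.2869, ∠ ≈ 39.01°
pole (1 + j405·0.1) = 1 + j40.5 → |·| ≈ 40.512, ∠ ≈ 88.59°
pole (1 + j405·0.025) = 1 + j10.125 → |·| ≈ 10.174, ∠ ≈ 84.36°
∠L = (76.13° + 39.01°) − (88.59° + 84.36°) = -57.81°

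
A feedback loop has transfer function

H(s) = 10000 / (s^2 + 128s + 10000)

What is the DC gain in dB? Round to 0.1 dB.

H(0) = 10000 / 10000 = 1
20 log₁₀(1) ≈ 0.00 dB

0.0 dB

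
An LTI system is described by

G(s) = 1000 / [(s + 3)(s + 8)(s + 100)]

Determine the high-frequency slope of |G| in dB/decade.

-60 dB/decade

Each pole contributes −20 dB/decade at high frequency; each zero contributes +20 dB/decade.
Net: 0 zero(s) − 3 pole(s) → -60 dB/decade.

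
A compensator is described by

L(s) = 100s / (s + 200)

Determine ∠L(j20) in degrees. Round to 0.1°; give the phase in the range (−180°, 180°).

At s = jω = j20:
zero at origin: s = j20 → |·| = 20, ∠ = 90.00°
pole (s+200): 200 + j20 → |·| = √(200²+20²) = √40400 ≈ 201, ∠ = arctan(20/200) ≈ 5.71°
∠L = 90.00° − 5.71° = 84.29°

84.3°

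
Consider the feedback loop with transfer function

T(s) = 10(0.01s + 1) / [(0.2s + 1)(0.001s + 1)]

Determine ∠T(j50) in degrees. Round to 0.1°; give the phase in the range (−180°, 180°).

-60.6°

At ω = 50 rad/s:
zero (1 + j50·0.01) = 1 + j0.5 → |·| ≈ 1.118, ∠ ≈ 26.57°
pole (1 + j50·0.2) = 1 + j10 → |·| ≈ 10.05, ∠ ≈ 84.29°
pole (1 + j50·0.001) = 1 + j0.05 → |·| ≈ 1.0012, ∠ ≈ 2.86°
∠T = (26.57°) − (84.29° + 2.86°) = -60.58°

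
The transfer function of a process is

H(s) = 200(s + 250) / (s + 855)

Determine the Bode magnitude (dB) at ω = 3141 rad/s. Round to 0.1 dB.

At s = jω = j3141:
zero (s+250): 250 + j3141 → |·| = √(250²+3141²) = √9928381 ≈ 3150.9, ∠ = arctan(3141/250) ≈ 85.45°
pole (s+855): 855 + j3141 → |·| = √(855²+3141²) = √10596906 ≈ 3255.3, ∠ = arctan(3141/855) ≈ 74.77°
|H| = 200 · 3150.9 / 3255.3 ≈ 193.59
Gain = 20 log₁₀(193.59) ≈ 45.74 dB

45.7 dB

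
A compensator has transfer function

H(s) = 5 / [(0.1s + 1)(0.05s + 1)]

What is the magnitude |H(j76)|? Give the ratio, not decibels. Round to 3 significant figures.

0.166

At ω = 76 rad/s:
pole (1 + j76·0.1) = 1 + j7.6 → |·| ≈ 7.6655, ∠ ≈ 82.50°
pole (1 + j76·0.05) = 1 + j3.8 → |·| ≈ 3.9294, ∠ ≈ 75.26°
|H| = 5 · 1 / (7.6655 · 3.9294) ≈ 0.166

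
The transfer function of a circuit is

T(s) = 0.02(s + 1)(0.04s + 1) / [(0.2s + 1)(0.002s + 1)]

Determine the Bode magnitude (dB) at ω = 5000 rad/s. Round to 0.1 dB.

6.0 dB

At ω = 5000 rad/s:
zero (1 + j5000·1) = 1 + j5000 → |·| ≈ 5000, ∠ ≈ 89.99°
zero (1 + j5000·0.04) = 1 + j200 → |·| ≈ 200, ∠ ≈ 89.71°
pole (1 + j5000·0.2) = 1 + j1000 → |·| ≈ 1000, ∠ ≈ 89.94°
pole (1 + j5000·0.002) = 1 + j10 → |·| ≈ 10.05, ∠ ≈ 84.29°
|T| = 0.02 · 5000 · 200 / (1000 · 10.05) ≈ 1.99
Gain = 20 log₁₀(1.99) ≈ 5.98 dB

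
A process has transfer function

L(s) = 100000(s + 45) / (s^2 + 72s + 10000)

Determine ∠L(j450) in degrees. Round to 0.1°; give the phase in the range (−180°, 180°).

-86.2°

At s = jω = j450:
zero (s+45): 45 + j450 → |·| = √(45²+450²) = √204525 ≈ 452.24, ∠ = arctan(450/45) ≈ 84.29°
quadratic: (j450)² + 72·j450 + 10000 = -192500 + j32400 → |·| ≈ 1.9521e+05, ∠ ≈ 170.45°
∠L = 84.29° − 170.45° = -86.16°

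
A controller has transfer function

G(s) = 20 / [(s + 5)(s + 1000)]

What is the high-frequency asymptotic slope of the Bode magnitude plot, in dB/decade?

-40 dB/decade

Each pole contributes −20 dB/decade at high frequency; each zero contributes +20 dB/decade.
Net: 0 zero(s) − 2 pole(s) → -40 dB/decade.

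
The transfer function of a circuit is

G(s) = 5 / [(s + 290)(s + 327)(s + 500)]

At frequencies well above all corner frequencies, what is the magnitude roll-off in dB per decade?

Each pole contributes −20 dB/decade at high frequency; each zero contributes +20 dB/decade.
Net: 0 zero(s) − 3 pole(s) → -60 dB/decade.

-60 dB/decade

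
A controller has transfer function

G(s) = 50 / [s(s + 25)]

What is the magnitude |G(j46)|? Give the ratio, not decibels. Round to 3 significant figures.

At s = jω = j46:
pole (s+25): 25 + j46 → |·| = √(25²+46²) = √2741 ≈ 52.355, ∠ = arctan(46/25) ≈ 61.48°
pole at origin: |s| = 46, ∠ = 90.00° (in denominator)
|G| = 50 / 2408.3 ≈ 0.020762

0.0208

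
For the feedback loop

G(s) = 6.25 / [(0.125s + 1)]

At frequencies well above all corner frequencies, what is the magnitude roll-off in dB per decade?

-20 dB/decade

Each pole contributes −20 dB/decade at high frequency; each zero contributes +20 dB/decade.
Net: 0 zero(s) − 1 pole(s) → -20 dB/decade.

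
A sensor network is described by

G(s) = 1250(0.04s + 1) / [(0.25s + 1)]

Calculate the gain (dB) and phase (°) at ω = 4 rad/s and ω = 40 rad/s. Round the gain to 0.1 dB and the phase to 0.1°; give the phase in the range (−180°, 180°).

At ω = 4 rad/s:
zero (1 + j4·0.04) = 1 + j0.16 → |·| ≈ 1.0127, ∠ ≈ 9.09°
pole (1 + j4·0.25) = 1 + j1 → |·| ≈ 1.4142, ∠ ≈ 45.00°
|G| = 1250 · 1.0127 / (1.4142) ≈ 895.12
Gain = 20 log₁₀(895.12) ≈ 59.04 dB
∠G = (9.09°) − (45.00°) = -35.91°

At ω = 40 rad/s:
zero (1 + j40·0.04) = 1 + j1.6 → |·| ≈ 1.8868, ∠ ≈ 57.99°
pole (1 + j40·0.25) = 1 + j10 → |·| ≈ 10.05, ∠ ≈ 84.29°
|G| = 1250 · 1.8868 / (10.05) ≈ 234.68
Gain = 20 log₁₀(234.68) ≈ 47.41 dB
∠G = (57.99°) − (84.29°) = -26.30°

ω = 4: 59.0 dB, -35.9°; ω = 40: 47.4 dB, -26.3°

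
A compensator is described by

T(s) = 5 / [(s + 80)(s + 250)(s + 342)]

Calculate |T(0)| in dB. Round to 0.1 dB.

-122.7 dB

T(0) = 5 / (80·250·342) ≈ 7.3099e-07
20 log₁₀(7.3099e-07) ≈ -122.72 dB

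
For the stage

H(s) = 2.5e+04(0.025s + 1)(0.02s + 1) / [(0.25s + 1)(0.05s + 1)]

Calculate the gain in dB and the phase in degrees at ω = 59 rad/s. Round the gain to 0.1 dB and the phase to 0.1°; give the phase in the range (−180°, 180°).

63.5 dB, -51.8°

At ω = 59 rad/s:
zero (1 + j59·0.025) = 1 + j1.475 → |·| ≈ 1.782, ∠ ≈ 55.86°
zero (1 + j59·0.02) = 1 + j1.18 → |·| ≈ 1.5467, ∠ ≈ 49.72°
pole (1 + j59·0.25) = 1 + j14.75 → |·| ≈ 14.784, ∠ ≈ 86.12°
pole (1 + j59·0.05) = 1 + j2.95 → |·| ≈ 3.1149, ∠ ≈ 71.27°
|H| = 2.5e+04 · 1.782 · 1.5467 / (14.784 · 3.1149) ≈ 1496.3
Gain = 20 log₁₀(1496.3) ≈ 63.50 dB
∠H = (55.86° + 49.72°) − (86.12° + 71.27°) = -51.81°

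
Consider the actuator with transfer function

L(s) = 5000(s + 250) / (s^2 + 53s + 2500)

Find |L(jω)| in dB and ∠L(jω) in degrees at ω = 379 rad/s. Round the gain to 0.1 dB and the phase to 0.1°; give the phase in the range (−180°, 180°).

At s = jω = j379:
zero (s+250): 250 + j379 → |·| = √(250²+379²) = √206141 ≈ 454.03, ∠ = arctan(379/250) ≈ 56.59°
quadratic: (j379)² + 53·j379 + 2500 = -141141 + j20087 → |·| ≈ 1.4256e+05, ∠ ≈ 171.90°
|L| = 5000 · 454.03 / 1.4256e+05 ≈ 15.924
Gain = 20 log₁₀(15.924) ≈ 24.04 dB
∠L = 56.59° − 171.90° = -115.31°

24.0 dB, -115.3°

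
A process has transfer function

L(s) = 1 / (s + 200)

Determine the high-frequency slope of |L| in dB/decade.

-20 dB/decade

Each pole contributes −20 dB/decade at high frequency; each zero contributes +20 dB/decade.
Net: 0 zero(s) − 1 pole(s) → -20 dB/decade.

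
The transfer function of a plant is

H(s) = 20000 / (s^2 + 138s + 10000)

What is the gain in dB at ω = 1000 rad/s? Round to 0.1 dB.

At s = jω = j1000:
quadratic: (j1000)² + 138·j1000 + 10000 = -990000 + j138000 → |·| ≈ 9.9957e+05, ∠ ≈ 172.06°
|H| = 20000 / 9.9957e+05 ≈ 0.020009
Gain = 20 log₁₀(0.020009) ≈ -33.98 dB

-34.0 dB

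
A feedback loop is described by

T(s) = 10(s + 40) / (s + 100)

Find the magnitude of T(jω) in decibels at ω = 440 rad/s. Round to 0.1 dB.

At s = jω = j440:
zero (s+40): 40 + j440 → |·| = √(40²+440²) = √195200 ≈ 441.81, ∠ = arctan(440/40) ≈ 84.81°
pole (s+100): 100 + j440 → |·| = √(100²+440²) = √203600 ≈ 451.22, ∠ = arctan(440/100) ≈ 77.20°
|T| = 10 · 441.81 / 451.22 ≈ 9.7915
Gain = 20 log₁₀(9.7915) ≈ 19.82 dB

19.8 dB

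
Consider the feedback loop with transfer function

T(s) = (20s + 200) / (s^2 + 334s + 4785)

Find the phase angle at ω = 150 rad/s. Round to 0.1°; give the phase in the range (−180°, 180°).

Substitute s = j150:
Numerator: 20(j150) + 200 = 200 + j3000
Denominator: (j150)^2 + 334(j150) + 4785 = -17715 + j50100
|N| = √(200² + 3000²) ≈ 3006.7, ∠N ≈ 86.19°
|D| = √(17715² + 50100²) ≈ 53140, ∠D ≈ 109.47°
∠T = 86.19° − 109.47° = -23.28°

-23.3°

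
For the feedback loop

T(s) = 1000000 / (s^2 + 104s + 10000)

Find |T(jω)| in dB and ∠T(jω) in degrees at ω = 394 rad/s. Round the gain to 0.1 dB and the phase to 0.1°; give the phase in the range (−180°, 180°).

At s = jω = j394:
quadratic: (j394)² + 104·j394 + 10000 = -145236 + j40976 → |·| ≈ 1.5091e+05, ∠ ≈ 164.24°
|T| = 1000000 / 1.5091e+05 ≈ 6.6265
Gain = 20 log₁₀(6.6265) ≈ 16.43 dB
∠T = 0.00° − 164.24° = -164.24°

16.4 dB, -164.2°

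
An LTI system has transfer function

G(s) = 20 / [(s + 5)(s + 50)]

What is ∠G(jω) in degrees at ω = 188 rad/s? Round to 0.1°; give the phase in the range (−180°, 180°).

-163.6°

At s = jω = j188:
pole (s+5): 5 + j188 → |·| = √(5²+188²) = √35369 ≈ 188.07, ∠ = arctan(188/5) ≈ 88.48°
pole (s+50): 50 + j188 → |·| = √(50²+188²) = √37844 ≈ 194.54, ∠ = arctan(188/50) ≈ 75.11°
∠G = 0.00° − 163.59° = -163.59°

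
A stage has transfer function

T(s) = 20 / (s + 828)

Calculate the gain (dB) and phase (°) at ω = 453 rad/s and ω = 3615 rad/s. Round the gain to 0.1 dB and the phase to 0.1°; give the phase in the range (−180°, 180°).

ω = 453: -33.5 dB, -28.7°; ω = 3615: -45.4 dB, -77.1°

Substitute s = j453:
Numerator: 20 = 20 + j0
Denominator: (j453) + 828 = 828 + j453
|N| = √(20² + 0²) ≈ 20, ∠N ≈ 0.00°
|D| = √(828² + 453²) ≈ 943.82, ∠D ≈ 28.68°
|T| = 20 / 943.82 ≈ 0.02119
Gain = 20 log₁₀(0.02119) ≈ -33.48 dB
∠T = 0.00° − 28.68° = -28.68°

Substitute s = j3615:
Numerator: 20 = 20 + j0
Denominator: (j3615) + 828 = 828 + j3615
|N| = √(20² + 0²) ≈ 20, ∠N ≈ 0.00°
|D| = √(828² + 3615²) ≈ 3708.6, ∠D ≈ 77.10°
|T| = 20 / 3708.6 ≈ 0.0053929
Gain = 20 log₁₀(0.0053929) ≈ -45.36 dB
∠T = 0.00° − 77.10° = -77.10°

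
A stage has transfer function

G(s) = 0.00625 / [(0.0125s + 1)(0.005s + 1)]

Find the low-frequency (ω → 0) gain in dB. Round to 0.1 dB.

G(0) = 0.00625 · 1 / 1 = 0.00625
20 log₁₀(0.00625) ≈ -44.08 dB

-44.1 dB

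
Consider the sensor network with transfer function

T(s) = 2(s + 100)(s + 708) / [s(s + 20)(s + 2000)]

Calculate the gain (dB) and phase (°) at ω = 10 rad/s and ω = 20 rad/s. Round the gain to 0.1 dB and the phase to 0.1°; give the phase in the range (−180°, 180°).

At s = jω = j10:
zero (s+100): 100 + j10 → |·| = √(100²+10²) = √10100 ≈ 100.5, ∠ = arctan(10/100) ≈ 5.71°
zero (s+708): 708 + j10 → |·| = √(708²+10²) = √501364 ≈ 708.07, ∠ = arctan(10/708) ≈ 0.81°
pole (s+20): 20 + j10 → |·| = √(20²+10²) = √500 ≈ 22.361, ∠ = arctan(10/20) ≈ 26.57°
pole (s+2000): 2000 + j10 → |·| = √(2000²+10²) = √4000100 ≈ 2000, ∠ = arctan(10/2000) ≈ 0.29°
pole at origin: |s| = 10, ∠ = 90.00° (in denominator)
|T| = 2 · 71161 / 4.4722e+05 ≈ 0.31824
Gain = 20 log₁₀(0.31824) ≈ -9.94 dB
∠T = 6.52° − 116.86° = -110.34°

At s = jω = j20:
zero (s+100): 100 + j20 → |·| = √(100²+20²) = √10400 ≈ 101.98, ∠ = arctan(20/100) ≈ 11.31°
zero (s+708): 708 + j20 → |·| = √(708²+20²) = √501664 ≈ 708.28, ∠ = arctan(20/708) ≈ 1.62°
pole (s+20): 20 + j20 → |·| = √(20²+20²) = √800 ≈ 28.284, ∠ = arctan(20/20) ≈ 45.00°
pole (s+2000): 2000 + j20 → |·| = √(2000²+20²) = √4000400 ≈ 2000.1, ∠ = arctan(20/2000) ≈ 0.57°
pole at origin: |s| = 20, ∠ = 90.00° (in denominator)
|T| = 2 · 72230 / 1.1314e+06 ≈ 0.12768
Gain = 20 log₁₀(0.12768) ≈ -17.88 dB
∠T = 12.93° − 135.57° = -122.64°

ω = 10: -9.9 dB, -110.3°; ω = 20: -17.9 dB, -122.6°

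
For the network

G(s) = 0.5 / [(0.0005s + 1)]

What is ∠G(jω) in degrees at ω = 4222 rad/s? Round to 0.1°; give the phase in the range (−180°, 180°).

-64.7°

At ω = 4222 rad/s:
pole (1 + j4222·0.0005) = 1 + j2.111 → |·| ≈ 2.3359, ∠ ≈ 64.65°
∠G = (0°) − (64.65°) = -64.65°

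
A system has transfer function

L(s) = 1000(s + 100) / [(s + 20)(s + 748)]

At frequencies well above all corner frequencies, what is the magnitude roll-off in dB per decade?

Each pole contributes −20 dB/decade at high frequency; each zero contributes +20 dB/decade.
Net: 1 zero(s) − 2 pole(s) → -20 dB/decade.

-20 dB/decade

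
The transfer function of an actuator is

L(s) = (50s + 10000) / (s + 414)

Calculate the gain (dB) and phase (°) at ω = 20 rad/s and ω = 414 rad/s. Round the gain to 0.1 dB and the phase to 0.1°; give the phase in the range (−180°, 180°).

Substitute s = j20:
Numerator: 50(j20) + 10000 = 10000 + j1000
Denominator: (j20) + 414 = 414 + j20
|N| = √(10000² + 1000²) ≈ 10050, ∠N ≈ 5.71°
|D| = √(414² + 20²) ≈ 414.48, ∠D ≈ 2.77°
|L| = 10050 / 414.48 ≈ 24.247
Gain = 20 log₁₀(24.247) ≈ 27.69 dB
∠L = 5.71° − 2.77° = 2.94°

Substitute s = j414:
Numerator: 50(j414) + 10000 = 10000 + j20700
Denominator: (j414) + 414 = 414 + j414
|N| = √(10000² + 20700²) ≈ 22989, ∠N ≈ 64.22°
|D| = √(414² + 414²) ≈ 585.48, ∠D ≈ 45.00°
|L| = 22989 / 585.48 ≈ 39.265
Gain = 20 log₁₀(39.265) ≈ 31.88 dB
∠L = 64.22° − 45.00° = 19.22°

ω = 20: 27.7 dB, 2.9°; ω = 414: 31.9 dB, 19.2°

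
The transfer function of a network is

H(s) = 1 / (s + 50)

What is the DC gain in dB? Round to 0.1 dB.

H(0) = 1 / 50 = 0.02
20 log₁₀(0.02) ≈ -33.98 dB

-34.0 dB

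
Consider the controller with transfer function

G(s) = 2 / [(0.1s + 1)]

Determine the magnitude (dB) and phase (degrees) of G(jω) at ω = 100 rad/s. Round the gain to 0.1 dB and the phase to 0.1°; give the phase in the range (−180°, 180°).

At ω = 100 rad/s:
pole (1 + j100·0.1) = 1 + j10 → |·| ≈ 10.05, ∠ ≈ 84.29°
|G| = 2 · 1 / (10.05) ≈ 0.199
Gain = 20 log₁₀(0.199) ≈ -14.02 dB
∠G = (0°) − (84.29°) = -84.29°

-14.0 dB, -84.3°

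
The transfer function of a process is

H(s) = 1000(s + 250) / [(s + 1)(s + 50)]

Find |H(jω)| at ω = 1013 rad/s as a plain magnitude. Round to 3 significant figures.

At s = jω = j1013:
zero (s+250): 250 + j1013 → |·| = √(250²+1013²) = √1088669 ≈ 1043.4, ∠ = arctan(1013/250) ≈ 76.14°
pole (s+1): 1 + j1013 → |·| = √(1²+1013²) = √1026170 ≈ 1013, ∠ = arctan(1013/1) ≈ 89.94°
pole (s+50): 50 + j1013 → |·| = √(50²+1013²) = √1028669 ≈ 1014.2, ∠ = arctan(1013/50) ≈ 87.17°
|H| = 1000 · 1043.4 / 1.0274e+06 ≈ 1.0156

1.02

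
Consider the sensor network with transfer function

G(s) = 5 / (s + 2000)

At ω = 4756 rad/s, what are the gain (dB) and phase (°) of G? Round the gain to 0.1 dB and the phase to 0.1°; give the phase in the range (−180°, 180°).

-60.3 dB, -67.2°

Substitute s = j4756:
Numerator: 5 = 5 + j0
Denominator: (j4756) + 2000 = 2000 + j4756
|N| = √(5² + 0²) ≈ 5, ∠N ≈ 0.00°
|D| = √(2000² + 4756²) ≈ 5159.4, ∠D ≈ 67.19°
|G| = 5 / 5159.4 ≈ 0.0009691
Gain = 20 log₁₀(0.0009691) ≈ -60.27 dB
∠G = 0.00° − 67.19° = -67.19°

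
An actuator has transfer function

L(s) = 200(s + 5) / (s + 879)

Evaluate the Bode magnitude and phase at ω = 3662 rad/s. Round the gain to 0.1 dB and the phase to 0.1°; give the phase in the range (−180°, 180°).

At s = jω = j3662:
zero (s+5): 5 + j3662 → |·| = √(5²+3662²) = √13410269 ≈ 3662, ∠ = arctan(3662/5) ≈ 89.92°
pole (s+879): 879 + j3662 → |·| = √(879²+3662²) = √14182885 ≈ 3766, ∠ = arctan(3662/879) ≈ 76.50°
|L| = 200 · 3662 / 3766 ≈ 194.48
Gain = 20 log₁₀(194.48) ≈ 45.78 dB
∠L = 89.92° − 76.50° = 13.42°

45.8 dB, 13.4°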